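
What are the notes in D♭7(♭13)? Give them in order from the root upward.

Db – F – Ab – Cb – Bbb

Root Db, quality dominant seventh flat thirteen:
root → Db
3rd (major 3rd) → F
5th (perfect 5th) → Ab
7th (minor 7th) → Cb
13th (minor 13th) → Bbb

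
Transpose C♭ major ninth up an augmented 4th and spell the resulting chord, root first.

F  A  C  E  G

An augmented 4th up from C-flat is F, so the new chord is F major ninth.
root → F
3rd (major 3rd) → A
5th (perfect 5th) → C
7th (major 7th) → E
9th (major 9th) → G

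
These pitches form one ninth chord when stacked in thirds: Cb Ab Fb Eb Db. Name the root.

Db

Stacking in thirds gives Db – Fb – Ab – Cb – Eb, so Db is the root — Db minor ninth.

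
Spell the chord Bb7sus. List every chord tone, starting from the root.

Bb  Eb  F  Ab

Bb7sus: dominant seventh suspended fourth on Bb.
Root: Bb
Perfect 4th (4th): Eb
Perfect 5th (5th): F
Minor 7th (7th): Ab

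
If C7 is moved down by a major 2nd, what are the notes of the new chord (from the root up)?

A major 2nd down from C is B♭, so the new chord is B♭ dominant seventh.
B♭ — root
D — major 3rd
F — perfect 5th
A♭ — minor 7th

B♭ D F A♭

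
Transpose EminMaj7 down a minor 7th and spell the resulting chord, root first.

A minor 7th down from E is F#, so the new chord is F# minor-major seventh.
- root: F#
- minor 3rd: A
- perfect 5th: C#
- major 7th: E#

F# A C# E#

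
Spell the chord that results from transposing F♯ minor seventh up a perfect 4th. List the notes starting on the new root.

B  D  F#  A

F# up a perfect 4th → B. New chord: B minor seventh.
- root: B
- minor 3rd: D
- perfect 5th: F#
- minor 7th: A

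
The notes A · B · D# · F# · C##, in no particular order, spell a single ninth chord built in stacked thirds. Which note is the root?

B

Arranged so that each adjacent pair is a third by letter name: B – D# – F# – A – C##.
The bottom of that stack, B, is the root (this is B dominant seventh sharp nine).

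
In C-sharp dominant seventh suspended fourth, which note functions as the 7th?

B

Root of C-sharp dominant seventh suspended fourth = C#. The 7th is a minor 7th: C# up a minor 7th → B.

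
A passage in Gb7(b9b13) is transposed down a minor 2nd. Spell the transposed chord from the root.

G♭ down a minor 2nd → F. New chord: F dominant seventh flat nine flat thirteen.
F — root
A — major 3rd
C — perfect 5th
E♭ — minor 7th
G♭ — minor 9th
D♭ — minor 13th

F, A, C, E♭, G♭, D♭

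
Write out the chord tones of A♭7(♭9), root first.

Ab, C, Eb, Gb, Bbb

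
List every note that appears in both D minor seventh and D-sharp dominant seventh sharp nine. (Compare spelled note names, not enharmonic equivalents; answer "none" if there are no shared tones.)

none

D minor seventh: D F A C
D-sharp dominant seventh sharp nine: D-sharp F-double-sharp A-sharp C-sharp E-double-sharp
Common to both → none.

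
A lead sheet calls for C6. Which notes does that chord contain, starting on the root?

C E G A

C6: major sixth on C.
- root: C
- major 3rd: E
- perfect 5th: G
- major 6th: A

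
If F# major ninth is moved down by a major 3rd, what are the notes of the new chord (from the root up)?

D  F-sharp  A  C-sharp  E

Transposed root: F-sharp → D (major 3rd down). So we spell D major ninth:
D — root
F-sharp — major 3rd
A — perfect 5th
C-sharp — major 7th
E — major 9th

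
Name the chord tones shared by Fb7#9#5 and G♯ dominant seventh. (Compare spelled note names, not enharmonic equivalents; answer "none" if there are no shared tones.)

Fb7#9#5: Fb Ab C Ebb G
G♯ dominant seventh: G# B# D# F#
Common to both → none.

none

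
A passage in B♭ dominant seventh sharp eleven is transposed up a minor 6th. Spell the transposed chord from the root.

G-flat, B-flat, D-flat, F-flat, C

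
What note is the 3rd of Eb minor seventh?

G-flat

Root of Eb minor seventh = E-flat. The 3rd is a minor 3rd: E-flat up a minor 3rd → G-flat.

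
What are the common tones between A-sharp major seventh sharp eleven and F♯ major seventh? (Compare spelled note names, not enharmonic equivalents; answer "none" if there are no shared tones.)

A-sharp major seventh sharp eleven: A-sharp C-double-sharp E-sharp G-double-sharp D-double-sharp
F♯ major seventh: F-sharp A-sharp C-sharp E-sharp
Common to both → A-sharp, E-sharp.

A-sharp, E-sharp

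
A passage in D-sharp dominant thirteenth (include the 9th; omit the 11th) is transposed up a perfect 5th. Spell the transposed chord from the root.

A# – C## – E# – G# – B# – F##

Transposed root: D# → A# (perfect 5th up). So we spell A# dominant thirteenth:
root → A#
3rd (major 3rd) → C##
5th (perfect 5th) → E#
7th (minor 7th) → G#
9th (major 9th) → B#
13th (major 13th) → F##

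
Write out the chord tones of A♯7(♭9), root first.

A#  C##  E#  G#  B

A♯7(♭9): dominant seventh flat nine on A#.
- root: A#
- major 3rd: C##
- perfect 5th: E#
- minor 7th: G#
- minor 9th: B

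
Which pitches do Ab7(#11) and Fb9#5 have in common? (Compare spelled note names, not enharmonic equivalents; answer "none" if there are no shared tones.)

Ab7(#11): A♭ C E♭ G♭ D
Fb9#5: F♭ A♭ C E𝄫 G♭
Common to both → A♭, C, G♭.

A♭ – C – G♭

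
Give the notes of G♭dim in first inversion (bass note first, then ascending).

G♭dim = Gb–Bbb–Dbb; first inversion → third (Bbb) lowest.

Bbb, Dbb, Gb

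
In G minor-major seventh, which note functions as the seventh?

G minor-major seventh is built on G; its 7th is a major 7th above the root.
A seventh above G uses the letter F, and the major 7th above G is F#.

F#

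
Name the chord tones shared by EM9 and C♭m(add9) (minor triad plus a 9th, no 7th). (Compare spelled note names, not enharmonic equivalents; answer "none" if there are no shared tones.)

none

EM9: E G♯ B D♯ F♯
C♭m(add9): C♭ E𝄫 G♭ D♭
Common to both → none.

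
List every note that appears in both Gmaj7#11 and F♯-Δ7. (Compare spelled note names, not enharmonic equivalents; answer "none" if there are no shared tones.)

F# – C#

Gmaj7#11 = G, B, D, F#, C#.
F♯-Δ7 = F#, A, C#, E#.
Shared: F#, C#.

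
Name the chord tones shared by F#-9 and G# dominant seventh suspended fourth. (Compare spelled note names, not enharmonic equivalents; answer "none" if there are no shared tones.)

F#  C#  G#

F#-9: F# A C# E G#
G# dominant seventh suspended fourth: G# C# D# F#
Common to both → F#, C#, G#.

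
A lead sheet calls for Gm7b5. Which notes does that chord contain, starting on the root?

G  B♭  D♭  F

Gm7b5 is a half-diminished seventh built on G.
root → G
3rd (minor 3rd) → B♭
5th (diminished 5th) → D♭
7th (minor 7th) → F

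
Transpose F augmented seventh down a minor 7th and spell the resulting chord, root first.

G, B, D♯, F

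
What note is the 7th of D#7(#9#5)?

C#

Root of D#7(#9#5) = D#. The 7th is a minor 7th: D# up a minor 7th → C#.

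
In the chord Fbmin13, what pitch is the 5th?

C♭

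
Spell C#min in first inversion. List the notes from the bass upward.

E, G♯, C♯

C#min = C♯–E–G♯; first inversion → third (E) lowest.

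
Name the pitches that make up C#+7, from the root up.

Root C♯, quality augmented seventh:
- root: C♯
- major 3rd: E♯
- augmented 5th: G𝄪
- minor 7th: B

C♯  E♯  G𝄪  B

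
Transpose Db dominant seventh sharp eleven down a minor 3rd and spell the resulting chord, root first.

Transposed root: Db → Bb (minor 3rd down). So we spell Bb dominant seventh sharp eleven:
Root: Bb
Major 3rd (3rd): D
Perfect 5th (5th): F
Minor 7th (7th): Ab
Augmented 11th (11th): E

Bb, D, F, Ab, E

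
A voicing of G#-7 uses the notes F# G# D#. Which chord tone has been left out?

B

G#-7 = G#, B, D#, F#. The voicing lacks the 3rd (minor 3rd), B.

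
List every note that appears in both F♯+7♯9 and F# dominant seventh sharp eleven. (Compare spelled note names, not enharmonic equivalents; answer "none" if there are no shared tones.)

F#  A#  E

F♯+7♯9 = F#, A#, C##, E, G##.
F# dominant seventh sharp eleven = F#, A#, C#, E, B#.
Shared: F#, A#, E.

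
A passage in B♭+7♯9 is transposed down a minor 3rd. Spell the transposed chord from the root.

A minor 3rd down from Bb is G, so the new chord is G dominant seventh sharp nine sharp five.
G — root
B — major 3rd
D# — augmented 5th
F — minor 7th
A# — augmented 9th

G, B, D#, F, A#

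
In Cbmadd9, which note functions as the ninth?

D♭

Cbmadd9 is built on C♭; its 9th is a major 9th above the root.
A second above C uses the letter D, and the major 9th above C♭ is D♭.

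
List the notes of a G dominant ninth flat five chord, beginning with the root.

G dominant ninth flat five: dominant ninth flat five on G.
root → G
3rd (major 3rd) → B
5th (diminished 5th) → D-flat
7th (minor 7th) → F
9th (major 9th) → A

G  B  D-flat  F  A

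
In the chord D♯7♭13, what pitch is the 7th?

C#

D♯7♭13 is built on D#; its 7th is a minor 7th above the root.
A seventh above D uses the letter C, and the minor 7th above D# is C#.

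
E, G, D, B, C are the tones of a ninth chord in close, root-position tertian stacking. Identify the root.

Arranged so that each adjacent pair is a third by letter name: C – E – G – B – D.
The bottom of that stack, C, is the root (this is C major ninth).

C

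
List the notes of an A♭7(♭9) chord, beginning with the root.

A♭7(♭9) is a dominant seventh flat nine built on Ab.
Root: Ab
Major 3rd (3rd): C
Perfect 5th (5th): Eb
Minor 7th (7th): Gb
Minor 9th (9th): Bbb

Ab  C  Eb  Gb  Bbb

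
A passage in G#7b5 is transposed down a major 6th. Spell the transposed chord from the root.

B, D#, F, A

A major 6th down from G# is B, so the new chord is B dominant seventh flat five.
Root: B
Major 3rd (3rd): D#
Diminished 5th (5th): F
Minor 7th (7th): A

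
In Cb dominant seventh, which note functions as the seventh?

Cb dominant seventh is built on C-flat; its 7th is a minor 7th above the root.
A seventh above C uses the letter B, and the minor 7th above C-flat is B-double-flat.

B-double-flat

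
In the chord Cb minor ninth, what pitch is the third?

Ebb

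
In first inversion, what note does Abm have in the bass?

C♭

Abm in root position is A♭–C♭–E♭.
First inversion places the third in the bass, which is C♭.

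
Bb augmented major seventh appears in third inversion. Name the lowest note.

Bb augmented major seventh in root position is B♭–D–F♯–A.
Third inversion places the seventh in the bass, which is A.

A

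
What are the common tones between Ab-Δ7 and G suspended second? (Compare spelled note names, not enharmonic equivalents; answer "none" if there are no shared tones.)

G

Ab-Δ7 = Ab, Cb, Eb, G.
G suspended second = G, A, D.
Shared: G.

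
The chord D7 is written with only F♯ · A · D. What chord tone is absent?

C

D7 = D, F♯, A, C. The voicing lacks the 7th (minor 7th), C.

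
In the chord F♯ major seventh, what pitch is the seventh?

E-sharp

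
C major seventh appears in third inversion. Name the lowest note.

B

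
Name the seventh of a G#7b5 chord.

F♯

Root of G#7b5 = G♯. The 7th is a minor 7th: G♯ up a minor 7th → F♯.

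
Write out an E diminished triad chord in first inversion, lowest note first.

E diminished triad = E–G–B-flat; first inversion → third (G) lowest.

G – B-flat – E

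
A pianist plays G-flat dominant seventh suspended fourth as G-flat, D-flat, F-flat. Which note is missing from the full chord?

C-flat

G-flat dominant seventh suspended fourth = G-flat, C-flat, D-flat, F-flat. The voicing lacks the 4th (perfect 4th), C-flat.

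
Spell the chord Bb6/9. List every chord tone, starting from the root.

B♭ – D – F – G – C

Bb6/9: six-nine on B♭.
Root: B♭
Major 3rd (3rd): D
Perfect 5th (5th): F
Major 6th (6th): G
Major 9th (9th): C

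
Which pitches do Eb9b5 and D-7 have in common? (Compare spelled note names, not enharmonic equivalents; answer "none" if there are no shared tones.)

Eb9b5: Eb G Bbb Db F
D-7: D F A C
Common to both → F.

F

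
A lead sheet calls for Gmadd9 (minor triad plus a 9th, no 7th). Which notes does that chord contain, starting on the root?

G, Bb, D, A

Gmadd9 is a minor added-ninth built on G.
Root: G
Minor 3rd (3rd): Bb
Perfect 5th (5th): D
Major 9th (9th): A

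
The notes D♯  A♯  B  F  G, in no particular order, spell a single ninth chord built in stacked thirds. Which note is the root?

Arranged so that each adjacent pair is a third by letter name: G – B – D♯ – F – A♯.
The bottom of that stack, G, is the root (this is G dominant seventh sharp nine sharp five).

G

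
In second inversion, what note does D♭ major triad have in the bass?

Ab

D♭ major triad in root position is Db–F–Ab.
Second inversion places the fifth in the bass, which is Ab.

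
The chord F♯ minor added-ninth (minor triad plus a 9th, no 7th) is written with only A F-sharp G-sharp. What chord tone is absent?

F♯ minor added-ninth = F-sharp, A, C-sharp, G-sharp. The voicing lacks the 5th (perfect 5th), C-sharp.

C-sharp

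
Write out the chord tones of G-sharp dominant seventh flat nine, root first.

G-sharp dominant seventh flat nine is a dominant seventh flat nine built on G-sharp.
G-sharp — root
B-sharp — major 3rd
D-sharp — perfect 5th
F-sharp — minor 7th
A — minor 9th

G-sharp – B-sharp – D-sharp – F-sharp – A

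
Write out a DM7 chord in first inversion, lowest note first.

F#, A, C#, D

DM7 = D–F#–A–C#; first inversion → third (F#) lowest.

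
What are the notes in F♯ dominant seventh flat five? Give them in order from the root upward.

F#, A#, C, E

F♯ dominant seventh flat five: dominant seventh flat five on F#.
- root: F#
- major 3rd: A#
- diminished 5th: C
- minor 7th: E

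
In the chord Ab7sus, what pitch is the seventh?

Gb

Root of Ab7sus = Ab. The 7th is a minor 7th: Ab up a minor 7th → Gb.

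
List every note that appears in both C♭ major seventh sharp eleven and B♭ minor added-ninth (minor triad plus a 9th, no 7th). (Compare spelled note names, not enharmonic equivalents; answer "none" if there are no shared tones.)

Bb F

C♭ major seventh sharp eleven = Cb, Eb, Gb, Bb, F.
B♭ minor added-ninth = Bb, Db, F, C.
Shared: Bb, F.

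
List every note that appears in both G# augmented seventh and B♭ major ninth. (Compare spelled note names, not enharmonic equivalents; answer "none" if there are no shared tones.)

none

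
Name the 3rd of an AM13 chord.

C♯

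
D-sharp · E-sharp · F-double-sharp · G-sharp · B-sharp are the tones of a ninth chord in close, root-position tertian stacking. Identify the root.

E-sharp

Arranged so that each adjacent pair is a third by letter name: E-sharp – G-sharp – B-sharp – D-sharp – F-double-sharp.
The bottom of that stack, E-sharp, is the root (this is E-sharp minor ninth).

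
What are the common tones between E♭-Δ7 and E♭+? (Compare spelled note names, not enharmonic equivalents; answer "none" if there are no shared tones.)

E♭-Δ7 = Eb, Gb, Bb, D.
E♭+ = Eb, G, B.
Shared: Eb.

Eb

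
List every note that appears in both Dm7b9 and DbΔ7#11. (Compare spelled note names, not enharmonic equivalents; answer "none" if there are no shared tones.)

F, C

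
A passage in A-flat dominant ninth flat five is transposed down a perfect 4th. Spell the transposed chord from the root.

E♭ – G – B𝄫 – D♭ – F

A♭ down a perfect 4th → E♭. New chord: E♭ dominant ninth flat five.
- root: E♭
- major 3rd: G
- diminished 5th: B𝄫
- minor 7th: D♭
- major 9th: F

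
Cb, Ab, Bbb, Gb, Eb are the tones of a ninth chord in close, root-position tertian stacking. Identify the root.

Ab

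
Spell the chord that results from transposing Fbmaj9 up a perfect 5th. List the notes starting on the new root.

Transposed root: Fb → Cb (perfect 5th up). So we spell Cb major ninth:
- root: Cb
- major 3rd: Eb
- perfect 5th: Gb
- major 7th: Bb
- major 9th: Db

Cb – Eb – Gb – Bb – Db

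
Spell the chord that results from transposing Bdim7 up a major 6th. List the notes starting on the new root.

G# – B – D – F

A major 6th up from B is G#, so the new chord is G# diminished seventh.
root → G#
3rd (minor 3rd) → B
5th (diminished 5th) → D
7th (diminished 7th) → F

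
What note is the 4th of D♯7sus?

Root of D♯7sus = D#. The 4th is a perfect 4th: D# up a perfect 4th → G#.

G#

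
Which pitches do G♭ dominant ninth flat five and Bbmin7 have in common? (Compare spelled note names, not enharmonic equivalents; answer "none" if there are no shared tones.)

G♭ dominant ninth flat five = Gb, Bb, Dbb, Fb, Ab.
Bbmin7 = Bb, Db, F, Ab.
Shared: Bb, Ab.

Bb  Ab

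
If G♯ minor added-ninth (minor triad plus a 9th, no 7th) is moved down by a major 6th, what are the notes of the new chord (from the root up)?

B – D – F♯ – C♯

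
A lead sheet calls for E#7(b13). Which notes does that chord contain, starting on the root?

E#, G##, B#, D#, C#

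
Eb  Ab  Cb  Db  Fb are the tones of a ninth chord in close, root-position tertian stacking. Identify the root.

Db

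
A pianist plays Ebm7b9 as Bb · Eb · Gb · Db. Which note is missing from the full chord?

The full Ebm7b9 chord is Eb, Gb, Bb, Db, Fb.
Comparing with the voicing, the minor 9th (9th) — Fb — is absent.

Fb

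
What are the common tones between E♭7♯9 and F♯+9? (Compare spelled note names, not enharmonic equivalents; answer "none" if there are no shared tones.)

F#

E♭7♯9 = Eb, G, Bb, Db, F#.
F♯+9 = F#, A#, C##, E, G#.
Shared: F#.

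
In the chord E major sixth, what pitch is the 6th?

C#

Root of E major sixth = E. The 6th is a major 6th: E up a major 6th → C#.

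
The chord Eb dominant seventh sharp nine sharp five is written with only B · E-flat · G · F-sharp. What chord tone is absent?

Eb dominant seventh sharp nine sharp five = E-flat, G, B, D-flat, F-sharp. The voicing lacks the 7th (minor 7th), D-flat.

D-flat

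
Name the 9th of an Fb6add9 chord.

Fb6add9 is built on Fb; its 9th is a major 9th above the root.
A second above F uses the letter G, and the major 9th above Fb is Gb.

Gb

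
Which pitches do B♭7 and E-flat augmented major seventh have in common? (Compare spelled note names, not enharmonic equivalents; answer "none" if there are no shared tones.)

B♭7: Bb D F Ab
E-flat augmented major seventh: Eb G B D
Common to both → D.

D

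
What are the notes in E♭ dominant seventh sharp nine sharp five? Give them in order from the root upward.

E♭ dominant seventh sharp nine sharp five: dominant seventh sharp nine sharp five on E-flat.
- root: E-flat
- major 3rd: G
- augmented 5th: B
- minor 7th: D-flat
- augmented 9th: F-sharp

E-flat  G  B  D-flat  F-sharp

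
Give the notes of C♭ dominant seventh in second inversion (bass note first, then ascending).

Gb, Bbb, Cb, Eb

C♭ dominant seventh = Cb–Eb–Gb–Bbb; second inversion → fifth (Gb) lowest.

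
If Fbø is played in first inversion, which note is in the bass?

Fbø = F♭–A𝄫–C𝄫–E𝄫. First inversion → third in the bass = A𝄫.

A𝄫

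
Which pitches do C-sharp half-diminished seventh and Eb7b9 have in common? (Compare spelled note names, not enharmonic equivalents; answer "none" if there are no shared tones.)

C-sharp half-diminished seventh: C# E G B
Eb7b9: Eb G Bb Db Fb
Common to both → G.

G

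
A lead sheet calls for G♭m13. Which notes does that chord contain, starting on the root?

G♭m13: minor thirteenth on Gb.
Gb — root
Bbb — minor 3rd
Db — perfect 5th
Fb — minor 7th
Ab — major 9th
Cb — perfect 11th
Eb — major 13th

Gb Bbb Db Fb Ab Cb Eb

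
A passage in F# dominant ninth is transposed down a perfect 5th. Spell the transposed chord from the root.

F# down a perfect 5th → B. New chord: B dominant ninth.
- root: B
- major 3rd: D#
- perfect 5th: F#
- minor 7th: A
- major 9th: C#

B D# F# A C#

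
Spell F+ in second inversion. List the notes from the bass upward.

C#, F, A

In root position, F+ is F–A–C#.
Second inversion puts the fifth (C#) in the bass.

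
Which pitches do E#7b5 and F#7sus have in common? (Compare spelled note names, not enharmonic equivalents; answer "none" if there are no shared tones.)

B

E#7b5 = E#, G##, B, D#.
F#7sus = F#, B, C#, E.
Shared: B.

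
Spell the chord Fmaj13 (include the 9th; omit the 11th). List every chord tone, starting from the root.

Fmaj13: major thirteenth on F.
F — root
A — major 3rd
C — perfect 5th
E — major 7th
G — major 9th
D — major 13th

F, A, C, E, G, D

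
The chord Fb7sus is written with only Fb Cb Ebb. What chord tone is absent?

Bbb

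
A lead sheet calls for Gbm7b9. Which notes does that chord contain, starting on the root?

Gb Bbb Db Fb Abb

Root Gb, quality minor seventh flat nine:
Root: Gb
Minor 3rd (3rd): Bbb
Perfect 5th (5th): Db
Minor 7th (7th): Fb
Minor 9th (9th): Abb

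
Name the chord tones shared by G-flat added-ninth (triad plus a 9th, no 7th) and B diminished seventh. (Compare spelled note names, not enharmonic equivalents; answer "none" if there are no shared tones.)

A♭

G-flat added-ninth = G♭, B♭, D♭, A♭.
B diminished seventh = B, D, F, A♭.
Shared: A♭.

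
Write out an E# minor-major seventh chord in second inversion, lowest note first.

E# minor-major seventh = E♯–G♯–B♯–D𝄪; second inversion → fifth (B♯) lowest.

B♯, D𝄪, E♯, G♯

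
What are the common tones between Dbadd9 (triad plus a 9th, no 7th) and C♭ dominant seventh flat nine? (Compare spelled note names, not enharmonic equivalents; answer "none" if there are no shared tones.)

Eb

Dbadd9: Db F Ab Eb
C♭ dominant seventh flat nine: Cb Eb Gb Bbb Dbb
Common to both → Eb.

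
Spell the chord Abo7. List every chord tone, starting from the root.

Ab, Cb, Ebb, Gbb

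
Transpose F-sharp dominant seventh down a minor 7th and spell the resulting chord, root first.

A minor 7th down from F# is G#, so the new chord is G# dominant seventh.
- root: G#
- major 3rd: B#
- perfect 5th: D#
- minor 7th: F#

G#, B#, D#, F#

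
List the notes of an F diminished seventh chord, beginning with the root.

F, Ab, Cb, Ebb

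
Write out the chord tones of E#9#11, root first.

E#9#11 is a dominant ninth sharp eleven built on E#.
root → E#
3rd (major 3rd) → G##
5th (perfect 5th) → B#
7th (minor 7th) → D#
9th (major 9th) → F##
11th (augmented 11th) → A##

E# G## B# D# F## A##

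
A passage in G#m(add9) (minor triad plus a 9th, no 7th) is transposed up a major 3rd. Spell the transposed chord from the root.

Transposed root: G# → B# (major 3rd up). So we spell B# minor added-ninth:
Root: B#
Minor 3rd (3rd): D#
Perfect 5th (5th): F##
Major 9th (9th): C##

B#  D#  F##  C##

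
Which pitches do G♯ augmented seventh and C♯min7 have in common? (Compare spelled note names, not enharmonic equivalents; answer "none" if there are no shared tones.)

G#

G♯ augmented seventh = G#, B#, D##, F#.
C♯min7 = C#, E, G#, B.
Shared: G#.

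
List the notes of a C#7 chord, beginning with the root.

C#7 is a dominant seventh built on C#.
root → C#
3rd (major 3rd) → E#
5th (perfect 5th) → G#
7th (minor 7th) → B

C# E# G# B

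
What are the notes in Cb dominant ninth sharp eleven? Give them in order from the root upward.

Cb dominant ninth sharp eleven is a dominant ninth sharp eleven built on Cb.
Root: Cb
Major 3rd (3rd): Eb
Perfect 5th (5th): Gb
Minor 7th (7th): Bbb
Major 9th (9th): Db
Augmented 11th (11th): F

Cb  Eb  Gb  Bbb  Db  F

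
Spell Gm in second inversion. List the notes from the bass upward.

In root position, Gm is G–B♭–D.
Second inversion puts the fifth (D) in the bass.

D, G, B♭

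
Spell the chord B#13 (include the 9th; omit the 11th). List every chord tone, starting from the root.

B#  D##  F##  A#  C##  G##

B#13 is a dominant thirteenth built on B#.
root → B#
3rd (major 3rd) → D##
5th (perfect 5th) → F##
7th (minor 7th) → A#
9th (major 9th) → C##
13th (major 13th) → G##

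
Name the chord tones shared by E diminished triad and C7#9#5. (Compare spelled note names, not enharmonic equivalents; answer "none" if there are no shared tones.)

E diminished triad: E G Bb
C7#9#5: C E G# Bb D#
Common to both → E, Bb.

E, Bb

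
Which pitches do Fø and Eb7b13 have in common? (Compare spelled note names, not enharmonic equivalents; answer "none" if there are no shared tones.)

Cb – Eb

Fø: F Ab Cb Eb
Eb7b13: Eb G Bb Db Cb
Common to both → Cb, Eb.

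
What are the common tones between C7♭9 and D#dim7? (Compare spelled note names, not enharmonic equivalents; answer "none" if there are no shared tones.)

C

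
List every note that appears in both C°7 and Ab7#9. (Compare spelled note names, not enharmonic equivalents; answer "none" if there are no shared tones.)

C Eb Gb

C°7: C Eb Gb Bbb
Ab7#9: Ab C Eb Gb B
Common to both → C, Eb, Gb.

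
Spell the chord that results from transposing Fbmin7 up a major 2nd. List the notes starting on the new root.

G♭, B𝄫, D♭, F♭

Transposed root: F♭ → G♭ (major 2nd up). So we spell G♭ minor seventh:
- root: G♭
- minor 3rd: B𝄫
- perfect 5th: D♭
- minor 7th: F♭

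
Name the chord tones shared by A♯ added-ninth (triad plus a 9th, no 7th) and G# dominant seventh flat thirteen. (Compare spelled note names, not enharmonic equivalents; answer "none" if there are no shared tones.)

B-sharp

A♯ added-ninth = A-sharp, C-double-sharp, E-sharp, B-sharp.
G# dominant seventh flat thirteen = G-sharp, B-sharp, D-sharp, F-sharp, E.
Shared: B-sharp.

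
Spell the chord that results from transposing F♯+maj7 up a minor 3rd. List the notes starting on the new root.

A, C#, E#, G#

F# up a minor 3rd → A. New chord: A augmented major seventh.
root → A
3rd (major 3rd) → C#
5th (augmented 5th) → E#
7th (major 7th) → G#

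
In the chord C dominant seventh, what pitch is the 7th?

Bb

C dominant seventh is built on C; its 7th is a minor 7th above the root.
A seventh above C uses the letter B, and the minor 7th above C is Bb.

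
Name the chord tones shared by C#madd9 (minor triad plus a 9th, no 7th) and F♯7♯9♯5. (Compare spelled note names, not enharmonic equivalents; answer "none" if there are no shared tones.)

E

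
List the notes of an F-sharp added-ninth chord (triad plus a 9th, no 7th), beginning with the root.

Root F-sharp, quality added-ninth:
Root: F-sharp
Major 3rd (3rd): A-sharp
Perfect 5th (5th): C-sharp
Major 9th (9th): G-sharp

F-sharp  A-sharp  C-sharp  G-sharp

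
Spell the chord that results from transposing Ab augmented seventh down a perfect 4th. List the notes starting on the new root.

A perfect 4th down from A♭ is E♭, so the new chord is E♭ augmented seventh.
Root: E♭
Major 3rd (3rd): G
Augmented 5th (5th): B
Minor 7th (7th): D♭

E♭, G, B, D♭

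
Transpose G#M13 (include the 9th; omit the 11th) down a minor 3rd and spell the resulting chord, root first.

G♯ down a minor 3rd → E♯. New chord: E♯ major thirteenth.
Root: E♯
Major 3rd (3rd): G𝄪
Perfect 5th (5th): B♯
Major 7th (7th): D𝄪
Major 9th (9th): F𝄪
Major 13th (13th): C𝄪

E♯, G𝄪, B♯, D𝄪, F𝄪, C𝄪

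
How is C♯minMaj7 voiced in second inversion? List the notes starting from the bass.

C♯minMaj7 = C#–E–G#–B#; second inversion → fifth (G#) lowest.

G# B# C# E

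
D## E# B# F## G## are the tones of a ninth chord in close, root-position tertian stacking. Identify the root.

E#

Arranged so that each adjacent pair is a third by letter name: E# – G## – B# – D## – F##.
The bottom of that stack, E#, is the root (this is E# major ninth).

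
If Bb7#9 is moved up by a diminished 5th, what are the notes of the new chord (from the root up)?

Fb  Ab  Cb  Ebb  G

A diminished 5th up from Bb is Fb, so the new chord is Fb dominant seventh sharp nine.
root → Fb
3rd (major 3rd) → Ab
5th (perfect 5th) → Cb
7th (minor 7th) → Ebb
9th (augmented 9th) → G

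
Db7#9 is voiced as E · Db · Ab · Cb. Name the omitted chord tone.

The full Db7#9 chord is Db, F, Ab, Cb, E.
Comparing with the voicing, the major 3rd (3rd) — F — is absent.

F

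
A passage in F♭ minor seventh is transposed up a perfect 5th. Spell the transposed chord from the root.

F-flat up a perfect 5th → C-flat. New chord: C-flat minor seventh.
C-flat — root
E-double-flat — minor 3rd
G-flat — perfect 5th
B-double-flat — minor 7th

C-flat – E-double-flat – G-flat – B-double-flat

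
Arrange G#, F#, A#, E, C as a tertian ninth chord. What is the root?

F#

Arranged so that each adjacent pair is a third by letter name: F# – A# – C – E – G#.
The bottom of that stack, F#, is the root (this is F# dominant ninth flat five).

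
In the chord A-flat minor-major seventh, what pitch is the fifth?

Eb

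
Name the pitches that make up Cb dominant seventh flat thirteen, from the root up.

Cb, Eb, Gb, Bbb, Abb

Cb dominant seventh flat thirteen: dominant seventh flat thirteen on Cb.
Root: Cb
Major 3rd (3rd): Eb
Perfect 5th (5th): Gb
Minor 7th (7th): Bbb
Minor 13th (13th): Abb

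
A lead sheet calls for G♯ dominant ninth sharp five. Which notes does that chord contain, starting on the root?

G♯ dominant ninth sharp five is a dominant ninth sharp five built on G#.
G# — root
B# — major 3rd
D## — augmented 5th
F# — minor 7th
A# — major 9th

G# – B# – D## – F# – A#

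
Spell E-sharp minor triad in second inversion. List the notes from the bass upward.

E-sharp minor triad = E-sharp–G-sharp–B-sharp; second inversion → fifth (B-sharp) lowest.

B-sharp – E-sharp – G-sharp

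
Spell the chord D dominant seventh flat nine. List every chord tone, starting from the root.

D  F#  A  C  Eb

Root D, quality dominant seventh flat nine:
Root: D
Major 3rd (3rd): F#
Perfect 5th (5th): A
Minor 7th (7th): C
Minor 9th (9th): Eb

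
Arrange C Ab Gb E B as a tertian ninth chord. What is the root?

Ab

Arranged so that each adjacent pair is a third by letter name: Ab – C – E – Gb – B.
The bottom of that stack, Ab, is the root (this is Ab dominant seventh sharp nine sharp five).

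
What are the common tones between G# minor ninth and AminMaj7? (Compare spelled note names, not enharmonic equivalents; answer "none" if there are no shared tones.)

G#

G# minor ninth: G# B D# F# A#
AminMaj7: A C E G#
Common to both → G#.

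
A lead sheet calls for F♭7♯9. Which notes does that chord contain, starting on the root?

F♭7♯9 is a dominant seventh sharp nine built on Fb.
root → Fb
3rd (major 3rd) → Ab
5th (perfect 5th) → Cb
7th (minor 7th) → Ebb
9th (augmented 9th) → G

Fb, Ab, Cb, Ebb, G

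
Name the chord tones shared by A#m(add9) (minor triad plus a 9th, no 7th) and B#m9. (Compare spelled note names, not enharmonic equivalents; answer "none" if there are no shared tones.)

A#, B#

A#m(add9) = A#, C#, E#, B#.
B#m9 = B#, D#, F##, A#, C##.
Shared: A#, B#.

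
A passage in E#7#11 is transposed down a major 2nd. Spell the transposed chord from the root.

A major 2nd down from E# is D#, so the new chord is D# dominant seventh sharp eleven.
- root: D#
- major 3rd: F##
- perfect 5th: A#
- minor 7th: C#
- augmented 11th: G##

D#, F##, A#, C#, G##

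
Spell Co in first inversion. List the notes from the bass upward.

Eb, Gb, C

In root position, Co is C–Eb–Gb.
First inversion puts the third (Eb) in the bass.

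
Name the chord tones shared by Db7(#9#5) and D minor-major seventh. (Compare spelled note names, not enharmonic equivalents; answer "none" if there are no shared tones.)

Db7(#9#5) = Db, F, A, Cb, E.
D minor-major seventh = D, F, A, C#.
Shared: F, A.

F  A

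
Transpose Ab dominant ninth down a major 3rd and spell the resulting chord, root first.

Transposed root: Ab → Fb (major 3rd down). So we spell Fb dominant ninth:
- root: Fb
- major 3rd: Ab
- perfect 5th: Cb
- minor 7th: Ebb
- major 9th: Gb

Fb Ab Cb Ebb Gb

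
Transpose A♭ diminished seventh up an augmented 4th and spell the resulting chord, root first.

D  F  Ab  Cb

Ab up an augmented 4th → D. New chord: D diminished seventh.
root → D
3rd (minor 3rd) → F
5th (diminished 5th) → Ab
7th (diminished 7th) → Cb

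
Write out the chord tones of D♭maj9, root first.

D♭maj9: major ninth on Db.
Db — root
F — major 3rd
Ab — perfect 5th
C — major 7th
Eb — major 9th

Db, F, Ab, C, Eb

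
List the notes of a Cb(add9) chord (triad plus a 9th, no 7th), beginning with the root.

Cb – Eb – Gb – Db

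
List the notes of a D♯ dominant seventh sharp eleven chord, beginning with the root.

D♯ dominant seventh sharp eleven: dominant seventh sharp eleven on D-sharp.
Root: D-sharp
Major 3rd (3rd): F-double-sharp
Perfect 5th (5th): A-sharp
Minor 7th (7th): C-sharp
Augmented 11th (11th): G-double-sharp

D-sharp  F-double-sharp  A-sharp  C-sharp  G-double-sharp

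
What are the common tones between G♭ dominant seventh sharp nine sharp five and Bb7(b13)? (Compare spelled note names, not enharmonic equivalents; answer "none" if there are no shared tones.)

Gb – Bb – D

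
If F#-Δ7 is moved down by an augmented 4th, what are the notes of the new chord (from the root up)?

Transposed root: F# → C (augmented 4th down). So we spell C minor-major seventh:
Root: C
Minor 3rd (3rd): Eb
Perfect 5th (5th): G
Major 7th (7th): B

C, Eb, G, B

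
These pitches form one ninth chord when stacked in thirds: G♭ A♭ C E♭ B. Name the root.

Arranged so that each adjacent pair is a third by letter name: A♭ – C – E♭ – G♭ – B.
The bottom of that stack, A♭, is the root (this is A♭ dominant seventh sharp nine).

A♭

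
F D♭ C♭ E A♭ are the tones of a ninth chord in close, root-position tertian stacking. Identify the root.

D♭

Stacking in thirds gives D♭ – F – A♭ – C♭ – E, so D♭ is the root — D♭ dominant seventh sharp nine.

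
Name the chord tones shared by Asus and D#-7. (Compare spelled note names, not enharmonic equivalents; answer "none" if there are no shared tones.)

none

Asus: A D E
D#-7: D# F# A# C#
Common to both → none.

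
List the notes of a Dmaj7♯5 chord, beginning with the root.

D, F#, A#, C#

Dmaj7♯5: augmented major seventh on D.
Root: D
Major 3rd (3rd): F#
Augmented 5th (5th): A#
Major 7th (7th): C#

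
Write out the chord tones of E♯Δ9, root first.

E♯  G𝄪  B♯  D𝄪  F𝄪

E♯Δ9: major ninth on E♯.
E♯ — root
G𝄪 — major 3rd
B♯ — perfect 5th
D𝄪 — major 7th
F𝄪 — major 9th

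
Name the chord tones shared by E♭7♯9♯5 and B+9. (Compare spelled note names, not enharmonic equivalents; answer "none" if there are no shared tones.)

E♭7♯9♯5 = Eb, G, B, Db, F#.
B+9 = B, D#, F##, A, C#.
Shared: B.

B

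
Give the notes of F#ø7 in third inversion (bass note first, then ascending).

E  F#  A  C

F#ø7 = F#–A–C–E; third inversion → seventh (E) lowest.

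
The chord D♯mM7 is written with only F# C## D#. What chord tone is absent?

A#

The full D♯mM7 chord is D#, F#, A#, C##.
Comparing with the voicing, the perfect 5th (5th) — A# — is absent.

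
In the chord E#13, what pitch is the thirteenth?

C##

E#13 is built on E#; its 13th is a major 13th above the root.
A sixth above E uses the letter C, and the major 13th above E# is C##.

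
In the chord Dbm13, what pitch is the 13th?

Dbm13 is built on Db; its 13th is a major 13th above the root.
A sixth above D uses the letter B, and the major 13th above Db is Bb.

Bb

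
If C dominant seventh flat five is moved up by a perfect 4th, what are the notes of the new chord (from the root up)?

F, A, Cb, Eb

A perfect 4th up from C is F, so the new chord is F dominant seventh flat five.
- root: F
- major 3rd: A
- diminished 5th: Cb
- minor 7th: Eb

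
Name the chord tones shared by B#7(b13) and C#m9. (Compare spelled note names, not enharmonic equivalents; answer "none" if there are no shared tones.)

G#

B#7(b13) = B#, D##, F##, A#, G#.
C#m9 = C#, E, G#, B, D#.
Shared: G#.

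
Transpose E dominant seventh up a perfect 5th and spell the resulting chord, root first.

E up a perfect 5th → B. New chord: B dominant seventh.
B — root
D-sharp — major 3rd
F-sharp — perfect 5th
A — minor 7th

B D-sharp F-sharp A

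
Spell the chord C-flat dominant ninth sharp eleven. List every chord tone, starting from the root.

C-flat – E-flat – G-flat – B-double-flat – D-flat – F

Root C-flat, quality dominant ninth sharp eleven:
root → C-flat
3rd (major 3rd) → E-flat
5th (perfect 5th) → G-flat
7th (minor 7th) → B-double-flat
9th (major 9th) → D-flat
11th (augmented 11th) → F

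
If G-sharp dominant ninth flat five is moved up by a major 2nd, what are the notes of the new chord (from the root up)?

A major 2nd up from G♯ is A♯, so the new chord is A♯ dominant ninth flat five.
- root: A♯
- major 3rd: C𝄪
- diminished 5th: E
- minor 7th: G♯
- major 9th: B♯

A♯  C𝄪  E  G♯  B♯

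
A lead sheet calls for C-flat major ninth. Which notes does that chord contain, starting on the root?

C-flat, E-flat, G-flat, B-flat, D-flat

C-flat major ninth is a major ninth built on C-flat.
Root: C-flat
Major 3rd (3rd): E-flat
Perfect 5th (5th): G-flat
Major 7th (7th): B-flat
Major 9th (9th): D-flat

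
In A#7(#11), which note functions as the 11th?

D##

A#7(#11) is built on A#; its 11th is an augmented 11th above the root.
A fourth above A uses the letter D, and the augmented 11th above A# is D##.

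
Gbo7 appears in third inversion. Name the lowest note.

Fbb

Gbo7 in root position is Gb–Bbb–Dbb–Fbb.
Third inversion places the seventh in the bass, which is Fbb.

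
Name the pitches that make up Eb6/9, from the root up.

Eb6/9: six-nine on Eb.
- root: Eb
- major 3rd: G
- perfect 5th: Bb
- major 6th: C
- major 9th: F

Eb G Bb C F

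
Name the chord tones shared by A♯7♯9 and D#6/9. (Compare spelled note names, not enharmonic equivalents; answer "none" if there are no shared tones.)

A# E#

A♯7♯9: A# C## E# G# B##
D#6/9: D# F## A# B# E#
Common to both → A#, E#.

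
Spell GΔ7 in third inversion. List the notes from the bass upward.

F♯, G, B, D

In root position, GΔ7 is G–B–D–F♯.
Third inversion puts the seventh (F♯) in the bass.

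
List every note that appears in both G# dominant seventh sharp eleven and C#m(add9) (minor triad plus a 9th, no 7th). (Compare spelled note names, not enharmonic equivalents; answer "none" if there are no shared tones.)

G♯ D♯

G# dominant seventh sharp eleven = G♯, B♯, D♯, F♯, C𝄪.
C#m(add9) = C♯, E, G♯, D♯.
Shared: G♯, D♯.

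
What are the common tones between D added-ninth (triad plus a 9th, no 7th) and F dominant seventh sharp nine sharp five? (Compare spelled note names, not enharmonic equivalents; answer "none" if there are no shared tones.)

A

D added-ninth: D F-sharp A E
F dominant seventh sharp nine sharp five: F A C-sharp E-flat G-sharp
Common to both → A.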